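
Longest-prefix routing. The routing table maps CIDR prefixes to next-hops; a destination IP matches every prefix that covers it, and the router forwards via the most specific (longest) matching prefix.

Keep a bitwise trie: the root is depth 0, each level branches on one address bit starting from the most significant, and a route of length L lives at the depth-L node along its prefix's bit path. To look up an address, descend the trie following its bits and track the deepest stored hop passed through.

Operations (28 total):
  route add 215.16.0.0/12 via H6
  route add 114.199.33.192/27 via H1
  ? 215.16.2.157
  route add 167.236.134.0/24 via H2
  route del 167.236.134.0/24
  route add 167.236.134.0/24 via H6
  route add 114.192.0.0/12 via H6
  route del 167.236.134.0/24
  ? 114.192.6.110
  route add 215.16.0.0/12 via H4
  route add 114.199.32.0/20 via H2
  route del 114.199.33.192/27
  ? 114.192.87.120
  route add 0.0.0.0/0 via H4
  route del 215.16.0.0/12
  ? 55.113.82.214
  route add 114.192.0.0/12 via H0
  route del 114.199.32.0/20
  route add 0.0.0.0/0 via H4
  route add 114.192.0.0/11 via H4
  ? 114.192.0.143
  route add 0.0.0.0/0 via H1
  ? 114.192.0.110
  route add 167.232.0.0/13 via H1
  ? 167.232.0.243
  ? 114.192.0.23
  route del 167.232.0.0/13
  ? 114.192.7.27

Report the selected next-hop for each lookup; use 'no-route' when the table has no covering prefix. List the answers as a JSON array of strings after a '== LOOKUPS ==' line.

Apply in order:
  add 215.16.0.0/12 -> H6 at depth 12
  add 114.199.33.192/27 -> H1 at depth 27
  lookup 215.16.2.157: bits 110101110001 walk d0:-→d1:-→d2:-→d3:-→d4:-→d5:-→d6:-→d7:-→d8:-→d9:-→d10:-→d11:-→d12:H6 -> H6
  add 167.236.134.0/24 -> H2 at depth 24
  - 167.236.134.0/24 clear@24
  add 167.236.134.0/24 -> H6 at depth 24
  add 114.192.0.0/12 -> H6 at depth 12
  - 167.236.134.0/24 clear@24
  lookup 114.192.6.110: bits 0111001011000 walk d0:-→d1:-→d2:-→d3:-→d4:-→d5:-→d6:-→d7:-→d8:-→d9:-→d10:-→d11:-→d12:H6→d13:- -> H6
  add 215.16.0.0/12 -> H4 at depth 12
  add 114.199.32.0/20 -> H2 at depth 20
  - 114.199.33.192/27 clear@27
  lookup 114.192.87.120: bits 0111001011000 walk d0:-→d1:-→d2:-→d3:-→d4:-→d5:-→d6:-→d7:-→d8:-→d9:-→d10:-→d11:-→d12:H6→d13:- -> H6
  add 0.0.0.0/0 -> H4 at depth 0
  - 215.16.0.0/12 clear@12
  lookup 55.113.82.214: bits 0 walk d0:H4→d1:- -> H4
  add 114.192.0.0/12 -> H0 at depth 12
  - 114.199.32.0/20 clear@20
  add 0.0.0.0/0 -> H4 at depth 0
  add 114.192.0.0/11 -> H4 at depth 11
  lookup 114.192.0.143: bits 0111001011000 walk d0:H4→d1:-→d2:-→d3:-→d4:-→d5:-→d6:-→d7:-→d8:-→d9:-→d10:-→d11:H4→d12:H0→d13:- -> H0
  add 0.0.0.0/0 -> H1 at depth 0
  lookup 114.192.0.110: bits 0111001011000 walk d0:H1→d1:-→d2:-→d3:-→d4:-→d5:-→d6:-→d7:-→d8:-→d9:-→d10:-→d11:H4→d12:H0→d13:- -> H0
  add 167.232.0.0/13 -> H1 at depth 13
  lookup 167.232.0.243: bits 1010011111101 walk d0:H1→d1:-→d2:-→d3:-→d4:-→d5:-→d6:-→d7:-→d8:-→d9:-→d10:-→d11:-→d12:-→d13:H1 -> H1
  lookup 114.192.0.23: bits 0111001011000 walk d0:H1→d1:-→d2:-→d3:-→d4:-→d5:-→d6:-→d7:-→d8:-→d9:-→d10:-→d11:H4→d12:H0→d13:- -> H0
  - 167.232.0.0/13 clear@13
  lookup 114.192.7.27: bits 0111001011000 walk d0:H1→d1:-→d2:-→d3:-→d4:-→d5:-→d6:-→d7:-→d8:-→d9:-→d10:-→d11:H4→d12:H0→d13:- -> H0

== LOOKUPS ==
["H6","H6","H6","H4","H0","H0","H1","H0","H0"]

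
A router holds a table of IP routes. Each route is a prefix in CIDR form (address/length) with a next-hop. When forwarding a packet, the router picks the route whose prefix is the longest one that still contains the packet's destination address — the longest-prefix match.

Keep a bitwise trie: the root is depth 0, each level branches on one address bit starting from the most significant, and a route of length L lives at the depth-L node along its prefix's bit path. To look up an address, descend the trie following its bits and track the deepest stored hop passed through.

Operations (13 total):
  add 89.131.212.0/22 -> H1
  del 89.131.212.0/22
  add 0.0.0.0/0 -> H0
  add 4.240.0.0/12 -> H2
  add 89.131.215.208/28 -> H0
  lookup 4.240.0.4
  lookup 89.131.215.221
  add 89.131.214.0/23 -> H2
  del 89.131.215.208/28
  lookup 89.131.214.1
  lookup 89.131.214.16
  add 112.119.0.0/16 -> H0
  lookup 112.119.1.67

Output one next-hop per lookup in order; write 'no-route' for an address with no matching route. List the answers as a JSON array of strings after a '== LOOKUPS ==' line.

Apply in order:
  add 89.131.212.0/22 -> H1 at depth 22
  del 89.131.212.0/22 (clear depth 22)
  add 0.0.0.0/0 -> H0 at depth 0
  add 4.240.0.0/12 -> H2 at depth 12
  add 89.131.215.208/28 -> H0 at depth 28
  ? 4.240.0.4  path d0:H0→d1:-→d2:-→d3:-→d4:-→d5:-→d6:-→d7:-→d8:-→d9:-→d10:-→d11:-→d12:H2  best=H2
  ? 89.131.215.221  path d0:H0→d1:-→d2:-→d3:-→d4:-→d5:-→d6:-→d7:-→d8:-→d9:-→d10:-→d11:-→d12:-→d13:-→d14:-→d15:-→d16:-→d17:-→d18:-→d19:-→d20:-→d21:-→d22:-→d23:-→d24:-→d25:-→d26:-→d27:-→d28:H0  best=H0
  add 89.131.214.0/23 -> H2 at depth 23
  del 89.131.215.208/28 (clear depth 28)
  ? 89.131.214.1  path d0:H0→d1:-→d2:-→d3:-→d4:-→d5:-→d6:-→d7:-→d8:-→d9:-→d10:-→d11:-→d12:-→d13:-→d14:-→d15:-→d16:-→d17:-→d18:-→d19:-→d20:-→d21:-→d22:-→d23:H2  best=H2
  ? 89.131.214.16  path d0:H0→d1:-→d2:-→d3:-→d4:-→d5:-→d6:-→d7:-→d8:-→d9:-→d10:-→d11:-→d12:-→d13:-→d14:-→d15:-→d16:-→d17:-→d18:-→d19:-→d20:-→d21:-→d22:-→d23:H2  best=H2
  add 112.119.0.0/16 -> H0 at depth 16
  ? 112.119.1.67  path d0:H0→d1:-→d2:-→d3:-→d4:-→d5:-→d6:-→d7:-→d8:-→d9:-→d10:-→d11:-→d12:-→d13:-→d14:-→d15:-→d16:H0  best=H0

== LOOKUPS ==
["H2","H0","H2","H2","H0"]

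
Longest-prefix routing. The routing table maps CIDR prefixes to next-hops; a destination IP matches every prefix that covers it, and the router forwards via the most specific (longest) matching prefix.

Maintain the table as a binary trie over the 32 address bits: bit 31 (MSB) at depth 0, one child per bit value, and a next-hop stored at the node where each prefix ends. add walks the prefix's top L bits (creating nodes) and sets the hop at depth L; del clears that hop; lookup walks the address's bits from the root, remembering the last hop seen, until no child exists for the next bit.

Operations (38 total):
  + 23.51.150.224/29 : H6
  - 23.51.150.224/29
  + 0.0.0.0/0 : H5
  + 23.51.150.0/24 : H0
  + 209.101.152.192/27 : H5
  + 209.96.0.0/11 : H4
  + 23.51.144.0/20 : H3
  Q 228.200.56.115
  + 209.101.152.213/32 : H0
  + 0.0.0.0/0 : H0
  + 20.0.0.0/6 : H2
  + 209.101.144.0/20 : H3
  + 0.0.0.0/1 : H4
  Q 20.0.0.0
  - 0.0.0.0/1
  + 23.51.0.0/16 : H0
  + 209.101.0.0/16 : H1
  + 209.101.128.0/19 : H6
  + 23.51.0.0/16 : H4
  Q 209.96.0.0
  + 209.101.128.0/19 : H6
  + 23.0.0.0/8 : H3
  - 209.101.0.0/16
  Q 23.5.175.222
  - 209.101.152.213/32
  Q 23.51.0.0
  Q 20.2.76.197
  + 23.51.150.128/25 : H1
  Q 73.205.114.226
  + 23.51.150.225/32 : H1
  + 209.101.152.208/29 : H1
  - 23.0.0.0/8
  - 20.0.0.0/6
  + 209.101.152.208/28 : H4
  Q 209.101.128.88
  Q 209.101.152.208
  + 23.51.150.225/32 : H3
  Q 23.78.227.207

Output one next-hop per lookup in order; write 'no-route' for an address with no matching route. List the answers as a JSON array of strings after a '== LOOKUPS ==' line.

Process each operation:
  add 23.51.150.224/29 -> H6 at depth 29
  - 23.51.150.224/29 clear@29
  add 0.0.0.0/0 -> H5 at depth 0
  add 23.51.150.0/24 -> H0 at depth 24
  add 209.101.152.192/27 -> H5 at depth 27
  add 209.96.0.0/11 -> H4 at depth 11
  add 23.51.144.0/20 -> H3 at depth 20
  lookup 228.200.56.115: bits 11 walk d0:H5→d1:-→d2:- -> H5
  add 209.101.152.213/32 -> H0 at depth 32
  add 0.0.0.0/0 -> H0 at depth 0
  add 20.0.0.0/6 -> H2 at depth 6
  add 209.101.144.0/20 -> H3 at depth 20
  add 0.0.0.0/1 -> H4 at depth 1
  lookup 20.0.0.0: bits 000101 walk d0:H0→d1:H4→d2:-→d3:-→d4:-→d5:-→d6:H2 -> H2
  - 0.0.0.0/1 clear@1
  add 23.51.0.0/16 -> H0 at depth 16
  add 209.101.0.0/16 -> H1 at depth 16
  add 209.101.128.0/19 -> H6 at depth 19
  add 23.51.0.0/16 -> H4 at depth 16
  lookup 209.96.0.0: bits 1101000101100 walk d0:H0→d1:-→d2:-→d3:-→d4:-→d5:-→d6:-→d7:-→d8:-→d9:-→d10:-→d11:H4→d12:-→d13:- -> H4
  add 209.101.128.0/19 -> H6 at depth 19
  add 23.0.0.0/8 -> H3 at depth 8
  - 209.101.0.0/16 clear@16
  lookup 23.5.175.222: bits 0001011100 walk d0:H0→d1:-→d2:-→d3:-→d4:-→d5:-→d6:H2→d7:-→d8:H3→d9:-→d10:- -> H3
  - 209.101.152.213/32 clear@32
  lookup 23.51.0.0: bits 0001011100110011 walk d0:H0→d1:-→d2:-→d3:-→d4:-→d5:-→d6:H2→d7:-→d8:H3→d9:-→d10:-→d11:-→d12:-→d13:-→d14:-→d15:-→d16:H4 -> H4
  lookup 20.2.76.197: bits 000101 walk d0:H0→d1:-→d2:-→d3:-→d4:-→d5:-→d6:H2 -> H2
  add 23.51.150.128/25 -> H1 at depth 25
  lookup 73.205.114.226: bits 0 walk d0:H0→d1:- -> H0
  add 23.51.150.225/32 -> H1 at depth 32
  add 209.101.152.208/29 -> H1 at depth 29
  - 23.0.0.0/8 clear@8
  - 20.0.0.0/6 clear@6
  add 209.101.152.208/28 -> H4 at depth 28
  lookup 209.101.128.88: bits 1101000101100101100 walk d0:H0→d1:-→d2:-→d3:-→d4:-→d5:-→d6:-→d7:-→d8:-→d9:-→d10:-→d11:H4→d12:-→d13:-→d14:-→d15:-→d16:-→d17:-→d18:-→d19:H6 -> H6
  lookup 209.101.152.208: bits 11010001011001011001100011010 walk d0:H0→d1:-→d2:-→d3:-→d4:-→d5:-→d6:-→d7:-→d8:-→d9:-→d10:-→d11:H4→d12:-→d13:-→d14:-→d15:-→d16:-→d17:-→d18:-→d19:H6→d20:H3→d21:-→d22:-→d23:-→d24:-→d25:-→d26:-→d27:H5→d28:H4→d29:H1 -> H1
  add 23.51.150.225/32 -> H3 at depth 32
  lookup 23.78.227.207: bits 000101110 walk d0:H0→d1:-→d2:-→d3:-→d4:-→d5:-→d6:-→d7:-→d8:-→d9:- -> H0

== LOOKUPS ==
["H5","H2","H4","H3","H4","H2","H0","H6","H1","H0"]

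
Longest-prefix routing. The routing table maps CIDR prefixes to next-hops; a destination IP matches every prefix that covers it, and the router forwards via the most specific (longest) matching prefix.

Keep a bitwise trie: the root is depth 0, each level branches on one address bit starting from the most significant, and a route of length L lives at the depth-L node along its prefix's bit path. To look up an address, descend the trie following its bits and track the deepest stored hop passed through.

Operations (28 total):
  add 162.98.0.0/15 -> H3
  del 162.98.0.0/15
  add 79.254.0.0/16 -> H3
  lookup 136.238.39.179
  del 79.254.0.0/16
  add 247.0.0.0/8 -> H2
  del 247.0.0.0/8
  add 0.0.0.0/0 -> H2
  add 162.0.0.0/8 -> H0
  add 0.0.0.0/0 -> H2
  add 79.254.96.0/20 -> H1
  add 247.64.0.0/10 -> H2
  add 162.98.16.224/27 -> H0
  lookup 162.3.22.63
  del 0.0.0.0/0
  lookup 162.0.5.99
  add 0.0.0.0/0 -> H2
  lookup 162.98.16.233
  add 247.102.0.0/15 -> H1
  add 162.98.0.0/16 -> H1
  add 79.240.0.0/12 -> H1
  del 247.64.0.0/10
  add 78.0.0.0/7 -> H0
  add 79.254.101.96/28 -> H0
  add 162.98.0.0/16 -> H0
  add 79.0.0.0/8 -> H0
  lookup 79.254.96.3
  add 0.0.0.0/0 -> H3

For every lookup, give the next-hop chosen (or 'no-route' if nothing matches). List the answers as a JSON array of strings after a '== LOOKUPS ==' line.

Apply in order:
  + 162.98.0.0/15 (H3) depth=15
  - 162.98.0.0/15 clear@15
  + 79.254.0.0/16 (H3) depth=16
  Q 136.238.39.179: descend 10 ; hops seen [∅] ; pick no-route
  - 79.254.0.0/16 clear@16
  + 247.0.0.0/8 (H2) depth=8
  - 247.0.0.0/8 clear@8
  + 0.0.0.0/0 (H2) depth=0
  + 162.0.0.0/8 (H0) depth=8
  + 0.0.0.0/0 (H2) depth=0
  + 79.254.96.0/20 (H1) depth=20
  + 247.64.0.0/10 (H2) depth=10
  + 162.98.16.224/27 (H0) depth=27
  Q 162.3.22.63: descend 101000100 ; hops seen [H2,H0] ; pick H0
  - 0.0.0.0/0 clear@0
  Q 162.0.5.99: descend 101000100 ; hops seen [H0] ; pick H0
  + 0.0.0.0/0 (H2) depth=0
  Q 162.98.16.233: descend 101000100110001000010000111 ; hops seen [H2,H0,H0] ; pick H0
  + 247.102.0.0/15 (H1) depth=15
  + 162.98.0.0/16 (H1) depth=16
  + 79.240.0.0/12 (H1) depth=12
  - 247.64.0.0/10 clear@10
  + 78.0.0.0/7 (H0) depth=7
  + 79.254.101.96/28 (H0) depth=28
  + 162.98.0.0/16 (H0) depth=16
  + 79.0.0.0/8 (H0) depth=8
  Q 79.254.96.3: descend 010011111111111001100 ; hops seen [H2,H0,H0,H1,H1] ; pick H1
  + 0.0.0.0/0 (H3) depth=0

== LOOKUPS ==
["no-route","H0","H0","H0","H1"]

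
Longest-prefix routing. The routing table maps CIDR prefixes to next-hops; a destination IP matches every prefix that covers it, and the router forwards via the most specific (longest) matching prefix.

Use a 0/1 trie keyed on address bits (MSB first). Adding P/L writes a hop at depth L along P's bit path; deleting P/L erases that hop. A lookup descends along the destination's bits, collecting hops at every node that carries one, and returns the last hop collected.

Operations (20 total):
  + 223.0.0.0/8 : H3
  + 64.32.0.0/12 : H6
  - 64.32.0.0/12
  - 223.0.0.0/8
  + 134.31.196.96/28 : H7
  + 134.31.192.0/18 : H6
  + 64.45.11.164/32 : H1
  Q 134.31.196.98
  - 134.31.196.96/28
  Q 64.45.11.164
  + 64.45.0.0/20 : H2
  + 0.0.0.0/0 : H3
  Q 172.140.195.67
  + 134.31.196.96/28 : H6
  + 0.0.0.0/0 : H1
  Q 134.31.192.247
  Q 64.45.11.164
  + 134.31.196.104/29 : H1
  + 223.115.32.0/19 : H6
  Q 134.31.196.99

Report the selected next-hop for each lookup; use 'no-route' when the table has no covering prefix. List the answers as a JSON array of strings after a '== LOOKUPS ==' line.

Trace:
  + 223.0.0.0/8 (H3) depth=8
  + 64.32.0.0/12 (H6) depth=12
  del 64.32.0.0/12 (clear depth 12)
  del 223.0.0.0/8 (clear depth 8)
  + 134.31.196.96/28 (H7) depth=28
  + 134.31.192.0/18 (H6) depth=18
  + 64.45.11.164/32 (H1) depth=32
  ? 134.31.196.98  path d0:-→d1:-→d2:-→d3:-→d4:-→d5:-→d6:-→d7:-→d8:-→d9:-→d10:-→d11:-→d12:-→d13:-→d14:-→d15:-→d16:-→d17:-→d18:H6→d19:-→d20:-→d21:-→d22:-→d23:-→d24:-→d25:-→d26:-→d27:-→d28:H7  best=H7
  del 134.31.196.96/28 (clear depth 28)
  ? 64.45.11.164  path d0:-→d1:-→d2:-→d3:-→d4:-→d5:-→d6:-→d7:-→d8:-→d9:-→d10:-→d11:-→d12:-→d13:-→d14:-→d15:-→d16:-→d17:-→d18:-→d19:-→d20:-→d21:-→d22:-→d23:-→d24:-→d25:-→d26:-→d27:-→d28:-→d29:-→d30:-→d31:-→d32:H1  best=H1
  + 64.45.0.0/20 (H2) depth=20
  + 0.0.0.0/0 (H3) depth=0
  ? 172.140.195.67  path d0:H3→d1:-→d2:-  best=H3
  + 134.31.196.96/28 (H6) depth=28
  + 0.0.0.0/0 (H1) depth=0
  ? 134.31.192.247  path d0:H1→d1:-→d2:-→d3:-→d4:-→d5:-→d6:-→d7:-→d8:-→d9:-→d10:-→d11:-→d12:-→d13:-→d14:-→d15:-→d16:-→d17:-→d18:H6→d19:-→d20:-→d21:-  best=H6
  ? 64.45.11.164  path d0:H1→d1:-→d2:-→d3:-→d4:-→d5:-→d6:-→d7:-→d8:-→d9:-→d10:-→d11:-→d12:-→d13:-→d14:-→d15:-→d16:-→d17:-→d18:-→d19:-→d20:H2→d21:-→d22:-→d23:-→d24:-→d25:-→d26:-→d27:-→d28:-→d29:-→d30:-→d31:-→d32:H1  best=H1
  + 134.31.196.104/29 (H1) depth=29
  + 223.115.32.0/19 (H6) depth=19
  ? 134.31.196.99  path d0:H1→d1:-→d2:-→d3:-→d4:-→d5:-→d6:-→d7:-→d8:-→d9:-→d10:-→d11:-→d12:-→d13:-→d14:-→d15:-→d16:-→d17:-→d18:H6→d19:-→d20:-→d21:-→d22:-→d23:-→d24:-→d25:-→d26:-→d27:-→d28:H6  best=H6

== LOOKUPS ==
["H7","H1","H3","H6","H1","H6"]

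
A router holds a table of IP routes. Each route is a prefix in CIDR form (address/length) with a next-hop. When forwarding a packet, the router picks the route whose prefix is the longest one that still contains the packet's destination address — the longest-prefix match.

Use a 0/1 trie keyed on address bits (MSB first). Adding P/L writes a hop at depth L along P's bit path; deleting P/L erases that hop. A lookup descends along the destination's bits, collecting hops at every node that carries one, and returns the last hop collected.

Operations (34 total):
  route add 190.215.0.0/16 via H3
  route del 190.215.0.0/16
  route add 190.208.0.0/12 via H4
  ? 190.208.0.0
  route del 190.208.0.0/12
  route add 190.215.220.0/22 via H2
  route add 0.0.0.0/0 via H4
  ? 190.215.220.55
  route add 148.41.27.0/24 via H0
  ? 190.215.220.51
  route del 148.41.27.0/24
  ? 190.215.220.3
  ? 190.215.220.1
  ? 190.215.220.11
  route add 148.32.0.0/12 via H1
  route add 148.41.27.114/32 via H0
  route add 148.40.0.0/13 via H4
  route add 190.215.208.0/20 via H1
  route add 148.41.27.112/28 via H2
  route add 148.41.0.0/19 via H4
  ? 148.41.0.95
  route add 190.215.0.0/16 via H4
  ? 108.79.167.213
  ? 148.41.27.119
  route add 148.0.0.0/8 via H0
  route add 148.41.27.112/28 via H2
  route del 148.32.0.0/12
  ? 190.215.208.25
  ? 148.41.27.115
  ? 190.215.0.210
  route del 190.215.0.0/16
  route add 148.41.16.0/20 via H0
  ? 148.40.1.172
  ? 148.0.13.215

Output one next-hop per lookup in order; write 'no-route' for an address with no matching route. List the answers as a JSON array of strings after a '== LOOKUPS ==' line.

Trace:
  add 190.215.0.0/16 -> H3 at depth 16
  del 190.215.0.0/16 (clear depth 16)
  add 190.208.0.0/12 -> H4 at depth 12
  lookup 190.208.0.0: bits 1011111011010 walk d0:-→d1:-→d2:-→d3:-→d4:-→d5:-→d6:-→d7:-→d8:-→d9:-→d10:-→d11:-→d12:H4→d13:- -> H4
  del 190.208.0.0/12 (clear depth 12)
  add 190.215.220.0/22 -> H2 at depth 22
  add 0.0.0.0/0 -> H4 at depth 0
  lookup 190.215.220.55: bits 1011111011010111110111 walk d0:H4→d1:-→d2:-→d3:-→d4:-→d5:-→d6:-→d7:-→d8:-→d9:-→d10:-→d11:-→d12:-→d13:-→d14:-→d15:-→d16:-→d17:-→d18:-→d19:-→d20:-→d21:-→d22:H2 -> H2
  add 148.41.27.0/24 -> H0 at depth 24
  lookup 190.215.220.51: bits 1011111011010111110111 walk d0:H4→d1:-→d2:-→d3:-→d4:-→d5:-→d6:-→d7:-→d8:-→d9:-→d10:-→d11:-→d12:-→d13:-→d14:-→d15:-→d16:-→d17:-→d18:-→d19:-→d20:-→d21:-→d22:H2 -> H2
  del 148.41.27.0/24 (clear depth 24)
  lookup 190.215.220.3: bits 1011111011010111110111 walk d0:H4→d1:-→d2:-→d3:-→d4:-→d5:-→d6:-→d7:-→d8:-→d9:-→d10:-→d11:-→d12:-→d13:-→d14:-→d15:-→d16:-→d17:-→d18:-→d19:-→d20:-→d21:-→d22:H2 -> H2
  lookup 190.215.220.1: bits 1011111011010111110111 walk d0:H4→d1:-→d2:-→d3:-→d4:-→d5:-→d6:-→d7:-→d8:-→d9:-→d10:-→d11:-→d12:-→d13:-→d14:-→d15:-→d16:-→d17:-→d18:-→d19:-→d20:-→d21:-→d22:H2 -> H2
  lookup 190.215.220.11: bits 1011111011010111110111 walk d0:H4→d1:-→d2:-→d3:-→d4:-→d5:-→d6:-→d7:-→d8:-→d9:-→d10:-→d11:-→d12:-→d13:-→d14:-→d15:-→d16:-→d17:-→d18:-→d19:-→d20:-→d21:-→d22:H2 -> H2
  add 148.32.0.0/12 -> H1 at depth 12
  add 148.41.27.114/32 -> H0 at depth 32
  add 148.40.0.0/13 -> H4 at depth 13
  add 190.215.208.0/20 -> H1 at depth 20
  add 148.41.27.112/28 -> H2 at depth 28
  add 148.41.0.0/19 -> H4 at depth 19
  lookup 148.41.0.95: bits 1001010000101001000 walk d0:H4→d1:-→d2:-→d3:-→d4:-→d5:-→d6:-→d7:-→d8:-→d9:-→d10:-→d11:-→d12:H1→d13:H4→d14:-→d15:-→d16:-→d17:-→d18:-→d19:H4 -> H4
  add 190.215.0.0/16 -> H4 at depth 16
  lookup 108.79.167.213: bits ε walk d0:H4 -> H4
  lookup 148.41.27.119: bits 10010100001010010001101101110 walk d0:H4→d1:-→d2:-→d3:-→d4:-→d5:-→d6:-→d7:-→d8:-→d9:-→d10:-→d11:-→d12:H1→d13:H4→d14:-→d15:-→d16:-→d17:-→d18:-→d19:H4→d20:-→d21:-→d22:-→d23:-→d24:-→d25:-→d26:-→d27:-→d28:H2→d29:- -> H2
  add 148.0.0.0/8 -> H0 at depth 8
  add 148.41.27.112/28 -> H2 at depth 28
  del 148.32.0.0/12 (clear depth 12)
  lookup 190.215.208.25: bits 10111110110101111101 walk d0:H4→d1:-→d2:-→d3:-→d4:-→d5:-→d6:-→d7:-→d8:-→d9:-→d10:-→d11:-→d12:-→d13:-→d14:-→d15:-→d16:H4→d17:-→d18:-→d19:-→d20:H1 -> H1
  lookup 148.41.27.115: bits 1001010000101001000110110111001 walk d0:H4→d1:-→d2:-→d3:-→d4:-→d5:-→d6:-→d7:-→d8:H0→d9:-→d10:-→d11:-→d12:-→d13:H4→d14:-→d15:-→d16:-→d17:-→d18:-→d19:H4→d20:-→d21:-→d22:-→d23:-→d24:-→d25:-→d26:-→d27:-→d28:H2→d29:-→d30:-→d31:- -> H2
  lookup 190.215.0.210: bits 1011111011010111 walk d0:H4→d1:-→d2:-→d3:-→d4:-→d5:-→d6:-→d7:-→d8:-→d9:-→d10:-→d11:-→d12:-→d13:-→d14:-→d15:-→d16:H4 -> H4
  del 190.215.0.0/16 (clear depth 16)
  add 148.41.16.0/20 -> H0 at depth 20
  lookup 148.40.1.172: bits 100101000010100 walk d0:H4→d1:-→d2:-→d3:-→d4:-→d5:-→d6:-→d7:-→d8:H0→d9:-→d10:-→d11:-→d12:-→d13:H4→d14:-→d15:- -> H4
  lookup 148.0.13.215: bits 1001010000 walk d0:H4→d1:-→d2:-→d3:-→d4:-→d5:-→d6:-→d7:-→d8:H0→d9:-→d10:- -> H0

== LOOKUPS ==
["H4","H2","H2","H2","H2","H2","H4","H4","H2","H1","H2","H4","H4","H0"]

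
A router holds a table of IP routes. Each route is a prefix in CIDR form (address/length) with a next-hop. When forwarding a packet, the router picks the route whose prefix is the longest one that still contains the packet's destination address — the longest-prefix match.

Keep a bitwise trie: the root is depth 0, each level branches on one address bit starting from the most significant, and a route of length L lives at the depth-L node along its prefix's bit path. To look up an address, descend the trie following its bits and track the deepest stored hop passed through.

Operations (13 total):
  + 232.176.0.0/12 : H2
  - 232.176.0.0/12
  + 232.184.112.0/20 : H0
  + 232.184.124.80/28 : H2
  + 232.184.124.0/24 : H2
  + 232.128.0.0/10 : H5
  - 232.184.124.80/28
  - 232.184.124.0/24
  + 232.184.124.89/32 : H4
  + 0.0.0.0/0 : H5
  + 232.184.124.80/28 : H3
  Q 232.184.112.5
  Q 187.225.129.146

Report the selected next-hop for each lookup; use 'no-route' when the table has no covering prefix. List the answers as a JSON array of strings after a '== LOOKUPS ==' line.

Apply in order:
  add 232.176.0.0/12 -> H2 at depth 12
  del 232.176.0.0/12 (clear depth 12)
  add 232.184.112.0/20 -> H0 at depth 20
  add 232.184.124.80/28 -> H2 at depth 28
  add 232.184.124.0/24 -> H2 at depth 24
  add 232.128.0.0/10 -> H5 at depth 10
  del 232.184.124.80/28 (clear depth 28)
  del 232.184.124.0/24 (clear depth 24)
  add 232.184.124.89/32 -> H4 at depth 32
  add 0.0.0.0/0 -> H5 at depth 0
  add 232.184.124.80/28 -> H3 at depth 28
  lookup 232.184.112.5: bits 11101000101110000111 walk d0:H5→d1:-→d2:-→d3:-→d4:-→d5:-→d6:-→d7:-→d8:-→d9:-→d10:H5→d11:-→d12:-→d13:-→d14:-→d15:-→d16:-→d17:-→d18:-→d19:-→d20:H0 -> H0
  lookup 187.225.129.146: bits 1 walk d0:H5→d1:- -> H5

== LOOKUPS ==
["H0","H5"]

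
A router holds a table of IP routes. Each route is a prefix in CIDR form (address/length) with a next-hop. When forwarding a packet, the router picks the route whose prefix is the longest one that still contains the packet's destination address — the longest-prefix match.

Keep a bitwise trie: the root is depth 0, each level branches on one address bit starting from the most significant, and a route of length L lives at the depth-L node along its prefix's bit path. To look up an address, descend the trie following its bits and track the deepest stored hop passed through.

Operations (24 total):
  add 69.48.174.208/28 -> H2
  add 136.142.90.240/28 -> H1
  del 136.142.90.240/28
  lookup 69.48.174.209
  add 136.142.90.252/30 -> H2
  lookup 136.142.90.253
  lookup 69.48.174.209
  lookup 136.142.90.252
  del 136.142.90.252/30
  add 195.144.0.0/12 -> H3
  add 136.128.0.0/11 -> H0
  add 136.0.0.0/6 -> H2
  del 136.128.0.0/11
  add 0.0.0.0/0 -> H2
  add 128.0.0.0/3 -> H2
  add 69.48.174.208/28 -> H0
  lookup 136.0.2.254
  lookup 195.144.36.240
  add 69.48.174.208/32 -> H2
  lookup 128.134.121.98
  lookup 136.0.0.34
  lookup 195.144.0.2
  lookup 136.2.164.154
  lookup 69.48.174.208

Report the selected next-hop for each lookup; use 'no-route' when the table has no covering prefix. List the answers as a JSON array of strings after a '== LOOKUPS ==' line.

Process each operation:
  add 69.48.174.208/28 -> H2 at depth 28
  add 136.142.90.240/28 -> H1 at depth 28
  del 136.142.90.240/28 (clear depth 28)
  ? 69.48.174.209  path d0:-→d1:-→d2:-→d3:-→d4:-→d5:-→d6:-→d7:-→d8:-→d9:-→d10:-→d11:-→d12:-→d13:-→d14:-→d15:-→d16:-→d17:-→d18:-→d19:-→d20:-→d21:-→d22:-→d23:-→d24:-→d25:-→d26:-→d27:-→d28:H2  best=H2
  add 136.142.90.252/30 -> H2 at depth 30
  ? 136.142.90.253  path d0:-→d1:-→d2:-→d3:-→d4:-→d5:-→d6:-→d7:-→d8:-→d9:-→d10:-→d11:-→d12:-→d13:-→d14:-→d15:-→d16:-→d17:-→d18:-→d19:-→d20:-→d21:-→d22:-→d23:-→d24:-→d25:-→d26:-→d27:-→d28:-→d29:-→d30:H2  best=H2
  ? 69.48.174.209  path d0:-→d1:-→d2:-→d3:-→d4:-→d5:-→d6:-→d7:-→d8:-→d9:-→d10:-→d11:-→d12:-→d13:-→d14:-→d15:-→d16:-→d17:-→d18:-→d19:-→d20:-→d21:-→d22:-→d23:-→d24:-→d25:-→d26:-→d27:-→d28:H2  best=H2
  ? 136.142.90.252  path d0:-→d1:-→d2:-→d3:-→d4:-→d5:-→d6:-→d7:-→d8:-→d9:-→d10:-→d11:-→d12:-→d13:-→d14:-→d15:-→d16:-→d17:-→d18:-→d19:-→d20:-→d21:-→d22:-→d23:-→d24:-→d25:-→d26:-→d27:-→d28:-→d29:-→d30:H2  best=H2
  del 136.142.90.252/30 (clear depth 30)
  add 195.144.0.0/12 -> H3 at depth 12
  add 136.128.0.0/11 -> H0 at depth 11
  add 136.0.0.0/6 -> H2 at depth 6
  del 136.128.0.0/11 (clear depth 11)
  add 0.0.0.0/0 -> H2 at depth 0
  add 128.0.0.0/3 -> H2 at depth 3
  add 69.48.174.208/28 -> H0 at depth 28
  ? 136.0.2.254  path d0:H2→d1:-→d2:-→d3:H2→d4:-→d5:-→d6:H2→d7:-→d8:-  best=H2
  ? 195.144.36.240  path d0:H2→d1:-→d2:-→d3:-→d4:-→d5:-→d6:-→d7:-→d8:-→d9:-→d10:-→d11:-→d12:H3  best=H3
  add 69.48.174.208/32 -> H2 at depth 32
  ? 128.134.121.98  path d0:H2→d1:-→d2:-→d3:H2→d4:-  best=H2
  ? 136.0.0.34  path d0:H2→d1:-→d2:-→d3:H2→d4:-→d5:-→d6:H2→d7:-→d8:-  best=H2
  ? 195.144.0.2  path d0:H2→d1:-→d2:-→d3:-→d4:-→d5:-→d6:-→d7:-→d8:-→d9:-→d10:-→d11:-→d12:H3  best=H3
  ? 136.2.164.154  path d0:H2→d1:-→d2:-→d3:H2→d4:-→d5:-→d6:H2→d7:-→d8:-  best=H2
  ? 69.48.174.208  path d0:H2→d1:-→d2:-→d3:-→d4:-→d5:-→d6:-→d7:-→d8:-→d9:-→d10:-→d11:-→d12:-→d13:-→d14:-→d15:-→d16:-→d17:-→d18:-→d19:-→d20:-→d21:-→d22:-→d23:-→d24:-→d25:-→d26:-→d27:-→d28:H0→d29:-→d30:-→d31:-→d32:H2  best=H2

== LOOKUPS ==
["H2","H2","H2","H2","H2","H3","H2","H2","H3","H2","H2"]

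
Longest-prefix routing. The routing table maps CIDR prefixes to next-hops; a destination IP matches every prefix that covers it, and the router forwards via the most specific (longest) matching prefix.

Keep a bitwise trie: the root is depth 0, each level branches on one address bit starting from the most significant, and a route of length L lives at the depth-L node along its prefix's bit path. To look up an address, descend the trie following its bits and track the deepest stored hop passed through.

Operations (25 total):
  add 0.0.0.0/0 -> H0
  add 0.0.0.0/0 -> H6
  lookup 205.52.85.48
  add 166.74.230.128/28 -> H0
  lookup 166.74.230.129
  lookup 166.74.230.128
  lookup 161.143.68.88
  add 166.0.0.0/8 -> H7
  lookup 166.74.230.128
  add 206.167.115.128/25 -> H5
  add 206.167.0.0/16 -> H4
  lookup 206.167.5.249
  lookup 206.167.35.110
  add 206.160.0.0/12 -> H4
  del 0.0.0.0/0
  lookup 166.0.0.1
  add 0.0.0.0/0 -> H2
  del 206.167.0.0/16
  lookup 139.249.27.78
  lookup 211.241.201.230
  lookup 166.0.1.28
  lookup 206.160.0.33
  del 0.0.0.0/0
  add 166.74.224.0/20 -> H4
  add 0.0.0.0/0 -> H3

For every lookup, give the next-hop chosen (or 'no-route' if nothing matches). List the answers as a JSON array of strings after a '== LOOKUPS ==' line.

Apply in order:
  add 0.0.0.0/0 -> H0 at depth 0
  add 0.0.0.0/0 -> H6 at depth 0
  Q 205.52.85.48: descend ε ; hops seen [H6] ; pick H6
  add 166.74.230.128/28 -> H0 at depth 28
  Q 166.74.230.129: descend 1010011001001010111001101000 ; hops seen [H6,H0] ; pick H0
  Q 166.74.230.128: descend 1010011001001010111001101000 ; hops seen [H6,H0] ; pick H0
  Q 161.143.68.88: descend 10100 ; hops seen [H6] ; pick H6
  add 166.0.0.0/8 -> H7 at depth 8
  Q 166.74.230.128: descend 1010011001001010111001101000 ; hops seen [H6,H7,H0] ; pick H0
  add 206.167.115.128/25 -> H5 at depth 25
  add 206.167.0.0/16 -> H4 at depth 16
  Q 206.167.5.249: descend 11001110101001110 ; hops seen [H6,H4] ; pick H4
  Q 206.167.35.110: descend 11001110101001110 ; hops seen [H6,H4] ; pick H4
  add 206.160.0.0/12 -> H4 at depth 12
  del 0.0.0.0/0 (clear depth 0)
  Q 166.0.0.1: descend 101001100 ; hops seen [H7] ; pick H7
  add 0.0.0.0/0 -> H2 at depth 0
  del 206.167.0.0/16 (clear depth 16)
  Q 139.249.27.78: descend 10 ; hops seen [H2] ; pick H2
  Q 211.241.201.230: descend 110 ; hops seen [H2] ; pick H2
  Q 166.0.1.28: descend 101001100 ; hops seen [H2,H7] ; pick H7
  Q 206.160.0.33: descend 1100111010100 ; hops seen [H2,H4] ; pick H4
  del 0.0.0.0/0 (clear depth 0)
  add 166.74.224.0/20 -> H4 at depth 20
  add 0.0.0.0/0 -> H3 at depth 0

== LOOKUPS ==
["H6","H0","H0","H6","H0","H4","H4","H7","H2","H2","H7","H4"]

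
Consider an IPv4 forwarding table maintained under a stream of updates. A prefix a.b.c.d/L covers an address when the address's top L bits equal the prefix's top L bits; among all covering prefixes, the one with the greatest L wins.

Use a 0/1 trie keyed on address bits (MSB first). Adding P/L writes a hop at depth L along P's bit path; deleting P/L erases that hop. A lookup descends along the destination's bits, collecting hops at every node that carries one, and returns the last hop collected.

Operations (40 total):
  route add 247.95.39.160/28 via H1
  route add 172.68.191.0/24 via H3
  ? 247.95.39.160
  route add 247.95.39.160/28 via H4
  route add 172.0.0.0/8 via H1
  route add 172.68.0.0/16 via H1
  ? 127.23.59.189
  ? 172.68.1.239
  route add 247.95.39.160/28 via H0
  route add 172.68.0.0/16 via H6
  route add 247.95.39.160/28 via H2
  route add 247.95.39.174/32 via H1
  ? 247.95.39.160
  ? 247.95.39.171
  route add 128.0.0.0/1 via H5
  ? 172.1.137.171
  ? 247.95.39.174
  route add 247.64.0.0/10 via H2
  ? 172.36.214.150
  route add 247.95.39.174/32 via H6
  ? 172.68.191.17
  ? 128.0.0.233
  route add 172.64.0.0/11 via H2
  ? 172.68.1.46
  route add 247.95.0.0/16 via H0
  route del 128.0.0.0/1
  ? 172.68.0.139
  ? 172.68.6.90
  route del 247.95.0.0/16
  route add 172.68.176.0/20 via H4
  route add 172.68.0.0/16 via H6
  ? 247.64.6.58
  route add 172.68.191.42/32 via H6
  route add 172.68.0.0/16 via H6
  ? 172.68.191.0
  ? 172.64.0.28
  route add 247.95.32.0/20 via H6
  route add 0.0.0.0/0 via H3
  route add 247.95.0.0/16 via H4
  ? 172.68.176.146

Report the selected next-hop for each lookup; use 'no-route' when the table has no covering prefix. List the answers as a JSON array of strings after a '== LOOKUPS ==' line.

Process each operation:
  add 247.95.39.160/28 -> H1 at depth 28
  add 172.68.191.0/24 -> H3 at depth 24
  lookup 247.95.39.160: bits 1111011101011111001001111010 walk d0:-→d1:-→d2:-→d3:-→d4:-→d5:-→d6:-→d7:-→d8:-→d9:-→d10:-→d11:-→d12:-→d13:-→d14:-→d15:-→d16:-→d17:-→d18:-→d19:-→d20:-→d21:-→d22:-→d23:-→d24:-→d25:-→d26:-→d27:-→d28:H1 -> H1
  add 247.95.39.160/28 -> H4 at depth 28
  add 172.0.0.0/8 -> H1 at depth 8
  add 172.68.0.0/16 -> H1 at depth 16
  lookup 127.23.59.189: bits ε walk d0:- -> no-route
  lookup 172.68.1.239: bits 1010110001000100 walk d0:-→d1:-→d2:-→d3:-→d4:-→d5:-→d6:-→d7:-→d8:H1→d9:-→d10:-→d11:-→d12:-→d13:-→d14:-→d15:-→d16:H1 -> H1
  add 247.95.39.160/28 -> H0 at depth 28
  add 172.68.0.0/16 -> H6 at depth 16
  add 247.95.39.160/28 -> H2 at depth 28
  add 247.95.39.174/32 -> H1 at depth 32
  lookup 247.95.39.160: bits 1111011101011111001001111010 walk d0:-→d1:-→d2:-→d3:-→d4:-→d5:-→d6:-→d7:-→d8:-→d9:-→d10:-→d11:-→d12:-→d13:-→d14:-→d15:-→d16:-→d17:-→d18:-→d19:-→d20:-→d21:-→d22:-→d23:-→d24:-→d25:-→d26:-→d27:-→d28:H2 -> H2
  lookup 247.95.39.171: bits 11110111010111110010011110101 walk d0:-→d1:-→d2:-→d3:-→d4:-→d5:-→d6:-→d7:-→d8:-→d9:-→d10:-→d11:-→d12:-→d13:-→d14:-→d15:-→d16:-→d17:-→d18:-→d19:-→d20:-→d21:-→d22:-→d23:-→d24:-→d25:-→d26:-→d27:-→d28:H2→d29:- -> H2
  add 128.0.0.0/1 -> H5 at depth 1
  lookup 172.1.137.171: bits 101011000 walk d0:-→d1:H5→d2:-→d3:-→d4:-→d5:-→d6:-→d7:-→d8:H1→d9:- -> H1
  lookup 247.95.39.174: bits 11110111010111110010011110101110 walk d0:-→d1:H5→d2:-→d3:-→d4:-→d5:-→d6:-→d7:-→d8:-→d9:-→d10:-→d11:-→d12:-→d13:-→d14:-→d15:-→d16:-→d17:-→d18:-→d19:-→d20:-→d21:-→d22:-→d23:-→d24:-→d25:-→d26:-→d27:-→d28:H2→d29:-→d30:-→d31:-→d32:H1 -> H1
  add 247.64.0.0/10 -> H2 at depth 10
  lookup 172.36.214.150: bits 101011000 walk d0:-→d1:H5→d2:-→d3:-→d4:-→d5:-→d6:-→d7:-→d8:H1→d9:- -> H1
  add 247.95.39.174/32 -> H6 at depth 32
  lookup 172.68.191.17: bits 101011000100010010111111 walk d0:-→d1:H5→d2:-→d3:-→d4:-→d5:-→d6:-→d7:-→d8:H1→d9:-→d10:-→d11:-→d12:-→d13:-→d14:-→d15:-→d16:H6→d17:-→d18:-→d19:-→d20:-→d21:-→d22:-→d23:-→d24:H3 -> H3
  lookup 128.0.0.233: bits 10 walk d0:-→d1:H5→d2:- -> H5
  add 172.64.0.0/11 -> H2 at depth 11
  lookup 172.68.1.46: bits 1010110001000100 walk d0:-→d1:H5→d2:-→d3:-→d4:-→d5:-→d6:-→d7:-→d8:H1→d9:-→d10:-→d11:H2→d12:-→d13:-→d14:-→d15:-→d16:H6 -> H6
  add 247.95.0.0/16 -> H0 at depth 16
  del 128.0.0.0/1 (clear depth 1)
  lookup 172.68.0.139: bits 1010110001000100 walk d0:-→d1:-→d2:-→d3:-→d4:-→d5:-→d6:-→d7:-→d8:H1→d9:-→d10:-→d11:H2→d12:-→d13:-→d14:-→d15:-→d16:H6 -> H6
  lookup 172.68.6.90: bits 1010110001000100 walk d0:-→d1:-→d2:-→d3:-→d4:-→d5:-→d6:-→d7:-→d8:H1→d9:-→d10:-→d11:H2→d12:-→d13:-→d14:-→d15:-→d16:H6 -> H6
  del 247.95.0.0/16 (clear depth 16)
  add 172.68.176.0/20 -> H4 at depth 20
  add 172.68.0.0/16 -> H6 at depth 16
  lookup 247.64.6.58: bits 11110111010 walk d0:-→d1:-→d2:-→d3:-→d4:-→d5:-→d6:-→d7:-→d8:-→d9:-→d10:H2→d11:- -> H2
  add 172.68.191.42/32 -> H6 at depth 32
  add 172.68.0.0/16 -> H6 at depth 16
  lookup 172.68.191.0: bits 10101100010001001011111100 walk d0:-→d1:-→d2:-→d3:-→d4:-→d5:-→d6:-→d7:-→d8:H1→d9:-→d10:-→d11:H2→d12:-→d13:-→d14:-→d15:-→d16:H6→d17:-→d18:-→d19:-→d20:H4→d21:-→d22:-→d23:-→d24:H3→d25:-→d26:- -> H3
  lookup 172.64.0.28: bits 1010110001000 walk d0:-→d1:-→d2:-→d3:-→d4:-→d5:-→d6:-→d7:-→d8:H1→d9:-→d10:-→d11:H2→d12:-→d13:- -> H2
  add 247.95.32.0/20 -> H6 at depth 20
  add 0.0.0.0/0 -> H3 at depth 0
  add 247.95.0.0/16 -> H4 at depth 16
  lookup 172.68.176.146: bits 10101100010001001011 walk d0:H3→d1:-→d2:-→d3:-→d4:-→d5:-→d6:-→d7:-→d8:H1→d9:-→d10:-→d11:H2→d12:-→d13:-→d14:-→d15:-→d16:H6→d17:-→d18:-→d19:-→d20:H4 -> H4

== LOOKUPS ==
["H1","no-route","H1","H2","H2","H1","H1","H1","H3","H5","H6","H6","H6","H2","H3","H2","H4"]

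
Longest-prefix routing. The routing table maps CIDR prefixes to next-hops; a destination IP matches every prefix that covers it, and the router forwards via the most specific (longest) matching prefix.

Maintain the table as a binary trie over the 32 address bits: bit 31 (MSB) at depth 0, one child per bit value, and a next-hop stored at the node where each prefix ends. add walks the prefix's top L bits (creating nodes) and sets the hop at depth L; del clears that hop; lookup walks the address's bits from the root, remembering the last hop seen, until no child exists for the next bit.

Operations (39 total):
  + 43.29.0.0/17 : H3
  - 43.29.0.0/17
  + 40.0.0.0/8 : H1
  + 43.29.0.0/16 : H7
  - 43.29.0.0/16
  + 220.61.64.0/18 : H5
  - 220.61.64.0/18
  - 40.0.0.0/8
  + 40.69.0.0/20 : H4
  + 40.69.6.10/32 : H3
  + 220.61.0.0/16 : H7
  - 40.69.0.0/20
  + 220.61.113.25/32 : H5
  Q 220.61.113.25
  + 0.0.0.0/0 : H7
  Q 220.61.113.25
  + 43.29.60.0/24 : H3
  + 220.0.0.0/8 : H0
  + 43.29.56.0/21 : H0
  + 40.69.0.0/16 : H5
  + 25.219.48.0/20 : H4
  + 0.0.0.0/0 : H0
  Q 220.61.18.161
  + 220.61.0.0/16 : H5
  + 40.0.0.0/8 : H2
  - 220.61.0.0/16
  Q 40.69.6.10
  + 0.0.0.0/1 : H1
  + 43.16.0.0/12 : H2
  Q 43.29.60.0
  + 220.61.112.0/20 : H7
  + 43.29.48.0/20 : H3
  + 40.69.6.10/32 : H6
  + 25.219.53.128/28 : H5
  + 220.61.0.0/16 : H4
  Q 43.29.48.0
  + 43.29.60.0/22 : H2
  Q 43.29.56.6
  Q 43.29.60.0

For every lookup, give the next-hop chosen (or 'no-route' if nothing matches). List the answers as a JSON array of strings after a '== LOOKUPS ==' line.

Trace:
  add 43.29.0.0/17 -> H3 at depth 17
  del 43.29.0.0/17 (clear depth 17)
  add 40.0.0.0/8 -> H1 at depth 8
  add 43.29.0.0/16 -> H7 at depth 16
  del 43.29.0.0/16 (clear depth 16)
  add 220.61.64.0/18 -> H5 at depth 18
  del 220.61.64.0/18 (clear depth 18)
  del 40.0.0.0/8 (clear depth 8)
  add 40.69.0.0/20 -> H4 at depth 20
  add 40.69.6.10/32 -> H3 at depth 32
  add 220.61.0.0/16 -> H7 at depth 16
  del 40.69.0.0/20 (clear depth 20)
  add 220.61.113.25/32 -> H5 at depth 32
  Q 220.61.113.25: descend 11011100001111010111000100011001 ; hops seen [H7,H5] ; pick H5
  add 0.0.0.0/0 -> H7 at depth 0
  Q 220.61.113.25: descend 11011100001111010111000100011001 ; hops seen [H7,H7,H5] ; pick H5
  add 43.29.60.0/24 -> H3 at depth 24
  add 220.0.0.0/8 -> H0 at depth 8
  add 43.29.56.0/21 -> H0 at depth 21
  add 40.69.0.0/16 -> H5 at depth 16
  add 25.219.48.0/20 -> H4 at depth 20
  add 0.0.0.0/0 -> H0 at depth 0
  Q 220.61.18.161: descend 11011100001111010 ; hops seen [H0,H0,H7] ; pick H7
  add 220.61.0.0/16 -> H5 at depth 16
  add 40.0.0.0/8 -> H2 at depth 8
  del 220.61.0.0/16 (clear depth 16)
  Q 40.69.6.10: descend 00101000010001010000011000001010 ; hops seen [H0,H2,H5,H3] ; pick H3
  add 0.0.0.0/1 -> H1 at depth 1
  add 43.16.0.0/12 -> H2 at depth 12
  Q 43.29.60.0: descend 001010110001110100111100 ; hops seen [H0,H1,H2,H0,H3] ; pick H3
  add 220.61.112.0/20 -> H7 at depth 20
  add 43.29.48.0/20 -> H3 at depth 20
  add 40.69.6.10/32 -> H6 at depth 32
  add 25.219.53.128/28 -> H5 at depth 28
  add 220.61.0.0/16 -> H4 at depth 16
  Q 43.29.48.0: descend 00101011000111010011 ; hops seen [H0,H1,H2,H3] ; pick H3
  add 43.29.60.0/22 -> H2 at depth 22
  Q 43.29.56.6: descend 001010110001110100111 ; hops seen [H0,H1,H2,H3,H0] ; pick H0
  Q 43.29.60.0: descend 001010110001110100111100 ; hops seen [H0,H1,H2,H3,H0,H2,H3] ; pick H3

== LOOKUPS ==
["H5","H5","H7","H3","H3","H3","H0","H3"]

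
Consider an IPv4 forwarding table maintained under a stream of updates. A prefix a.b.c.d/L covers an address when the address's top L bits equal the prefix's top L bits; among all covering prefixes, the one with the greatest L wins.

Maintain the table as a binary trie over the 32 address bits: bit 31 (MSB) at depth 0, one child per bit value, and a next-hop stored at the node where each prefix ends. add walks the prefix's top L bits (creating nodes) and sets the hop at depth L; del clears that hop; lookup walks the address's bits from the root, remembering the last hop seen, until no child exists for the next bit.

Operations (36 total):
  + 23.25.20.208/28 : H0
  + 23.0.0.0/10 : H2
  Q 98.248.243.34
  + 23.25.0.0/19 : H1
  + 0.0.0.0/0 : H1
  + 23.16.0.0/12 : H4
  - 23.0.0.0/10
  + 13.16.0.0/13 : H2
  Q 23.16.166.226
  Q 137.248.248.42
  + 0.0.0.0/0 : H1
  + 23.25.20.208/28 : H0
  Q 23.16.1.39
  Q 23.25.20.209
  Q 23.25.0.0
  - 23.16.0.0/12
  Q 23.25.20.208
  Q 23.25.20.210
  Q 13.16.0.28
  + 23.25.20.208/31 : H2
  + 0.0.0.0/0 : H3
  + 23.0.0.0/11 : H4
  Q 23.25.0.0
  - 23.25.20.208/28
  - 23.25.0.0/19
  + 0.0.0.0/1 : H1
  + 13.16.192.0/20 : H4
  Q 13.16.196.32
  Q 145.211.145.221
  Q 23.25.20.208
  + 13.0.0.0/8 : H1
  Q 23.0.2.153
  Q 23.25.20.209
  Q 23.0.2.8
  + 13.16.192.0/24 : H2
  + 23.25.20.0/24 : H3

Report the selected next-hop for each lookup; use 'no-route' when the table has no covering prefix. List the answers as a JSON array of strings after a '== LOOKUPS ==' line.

Process each operation:
  + 23.25.20.208/28 (H0) depth=28
  + 23.0.0.0/10 (H2) depth=10
  ? 98.248.243.34  path d0:-→d1:-  best=no-route
  + 23.25.0.0/19 (H1) depth=19
  + 0.0.0.0/0 (H1) depth=0
  + 23.16.0.0/12 (H4) depth=12
  del 23.0.0.0/10 (clear depth 10)
  + 13.16.0.0/13 (H2) depth=13
  ? 23.16.166.226  path d0:H1→d1:-→d2:-→d3:-→d4:-→d5:-→d6:-→d7:-→d8:-→d9:-→d10:-→d11:-→d12:H4  best=H4
  ? 137.248.248.42  path d0:H1  best=H1
  + 0.0.0.0/0 (H1) depth=0
  + 23.25.20.208/28 (H0) depth=28
  ? 23.16.1.39  path d0:H1→d1:-→d2:-→d3:-→d4:-→d5:-→d6:-→d7:-→d8:-→d9:-→d10:-→d11:-→d12:H4  best=H4
  ? 23.25.20.209  path d0:H1→d1:-→d2:-→d3:-→d4:-→d5:-→d6:-→d7:-→d8:-→d9:-→d10:-→d11:-→d12:H4→d13:-→d14:-→d15:-→d16:-→d17:-→d18:-→d19:H1→d20:-→d21:-→d22:-→d23:-→d24:-→d25:-→d26:-→d27:-→d28:H0  best=H0
  ? 23.25.0.0  path d0:H1→d1:-→d2:-→d3:-→d4:-→d5:-→d6:-→d7:-→d8:-→d9:-→d10:-→d11:-→d12:H4→d13:-→d14:-→d15:-→d16:-→d17:-→d18:-→d19:H1  best=H1
  del 23.16.0.0/12 (clear depth 12)
  ? 23.25.20.208  path d0:H1→d1:-→d2:-→d3:-→d4:-→d5:-→d6:-→d7:-→d8:-→d9:-→d10:-→d11:-→d12:-→d13:-→d14:-→d15:-→d16:-→d17:-→d18:-→d19:H1→d20:-→d21:-→d22:-→d23:-→d24:-→d25:-→d26:-→d27:-→d28:H0  best=H0
  ? 23.25.20.210  path d0:H1→d1:-→d2:-→d3:-→d4:-→d5:-→d6:-→d7:-→d8:-→d9:-→d10:-→d11:-→d12:-→d13:-→d14:-→d15:-→d16:-→d17:-→d18:-→d19:H1→d20:-→d21:-→d22:-→d23:-→d24:-→d25:-→d26:-→d27:-→d28:H0  best=H0
  ? 13.16.0.28  path d0:H1→d1:-→d2:-→d3:-→d4:-→d5:-→d6:-→d7:-→d8:-→d9:-→d10:-→d11:-→d12:-→d13:H2  best=H2
  + 23.25.20.208/31 (H2) depth=31
  + 0.0.0.0/0 (H3) depth=0
  + 23.0.0.0/11 (H4) depth=11
  ? 23.25.0.0  path d0:H3→d1:-→d2:-→d3:-→d4:-→d5:-→d6:-→d7:-→d8:-→d9:-→d10:-→d11:H4→d12:-→d13:-→d14:-→d15:-→d16:-→d17:-→d18:-→d19:H1  best=H1
  del 23.25.20.208/28 (clear depth 28)
  del 23.25.0.0/19 (clear depth 19)
  + 0.0.0.0/1 (H1) depth=1
  + 13.16.192.0/20 (H4) depth=20
  ? 13.16.196.32  path d0:H3→d1:H1→d2:-→d3:-→d4:-→d5:-→d6:-→d7:-→d8:-→d9:-→d10:-→d11:-→d12:-→d13:H2→d14:-→d15:-→d16:-→d17:-→d18:-→d19:-→d20:H4  best=H4
  ? 145.211.145.221  path d0:H3  best=H3
  ? 23.25.20.208  path d0:H3→d1:H1→d2:-→d3:-→d4:-→d5:-→d6:-→d7:-→d8:-→d9:-→d10:-→d11:H4→d12:-→d13:-→d14:-→d15:-→d16:-→d17:-→d18:-→d19:-→d20:-→d21:-→d22:-→d23:-→d24:-→d25:-→d26:-→d27:-→d28:-→d29:-→d30:-→d31:H2  best=H2
  + 13.0.0.0/8 (H1) depth=8
  ? 23.0.2.153  path d0:H3→d1:H1→d2:-→d3:-→d4:-→d5:-→d6:-→d7:-→d8:-→d9:-→d10:-→d11:H4  best=H4
  ? 23.25.20.209  path d0:H3→d1:H1→d2:-→d3:-→d4:-→d5:-→d6:-→d7:-→d8:-→d9:-→d10:-→d11:H4→d12:-→d13:-→d14:-→d15:-→d16:-→d17:-→d18:-→d19:-→d20:-→d21:-→d22:-→d23:-→d24:-→d25:-→d26:-→d27:-→d28:-→d29:-→d30:-→d31:H2  best=H2
  ? 23.0.2.8  path d0:H3→d1:H1→d2:-→d3:-→d4:-→d5:-→d6:-→d7:-→d8:-→d9:-→d10:-→d11:H4  best=H4
  + 13.16.192.0/24 (H2) depth=24
  + 23.25.20.0/24 (H3) depth=24

== LOOKUPS ==
["no-route","H4","H1","H4","H0","H1","H0","H0","H2","H1","H4","H3","H2","H4","H2","H4"]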